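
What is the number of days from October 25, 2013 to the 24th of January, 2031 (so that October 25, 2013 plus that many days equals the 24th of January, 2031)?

6300

Oct 25, 2013 → Oct 25, 2014: 365 days.
Oct 25, 2014 → Oct 25, 2015: 365 days.
Oct 25, 2015 → Oct 25, 2016: 366 days (Feb 29, 2016 is in that span).
Oct 25, 2016 → Oct 25, 2017: 365 days.
Oct 25, 2017 → Oct 25, 2018: 365 days.
Oct 25, 2018 → Oct 25, 2019: 365 days.
Oct 25, 2019 → Oct 25, 2020: 366 days (Feb 29, 2020 is in that span).
Oct 25, 2020 → Oct 25, 2021: 365 days.
Oct 25, 2021 → Oct 25, 2022: 365 days.
Oct 25, 2022 → Oct 25, 2023: 365 days.
Oct 25, 2023 → Oct 25, 2024: 366 days (Feb 29, 2024 is in that span).
Oct 25, 2024 → Oct 25, 2025: 365 days.
Oct 25, 2025 → Oct 25, 2026: 365 days.
Oct 25, 2026 → Oct 25, 2027: 365 days.
Oct 25, 2027 → Oct 25, 2028: 366 days (Feb 29, 2028 is in that span).
Oct 25, 2028 → Oct 25, 2029: 365 days.
Oct 25, 2029 → Oct 25, 2030: 365 days.
Oct 25, 2030 → Nov 25, 2030: 31 days (October has 31).
Nov 25, 2030 → Dec 25, 2030: 30 days (November has 30).
Dec 25, 2030 → Jan 24, 2031: 30 days.
Total: 6300 days.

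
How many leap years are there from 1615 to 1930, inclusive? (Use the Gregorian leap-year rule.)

Multiples of 4 in [1615,1930]: 79.
Of those, multiples of 100: 3 (not leap unless ÷400).
Multiples of 400: 0.
Leap years = 79 − 3 + 0 = 76.

76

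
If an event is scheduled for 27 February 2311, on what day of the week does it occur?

Monday

Doomsday rule: the anchor day for the 2300s is Wednesday. For year 11: 11÷12 = 0 r 11, and 11÷4 = 2, so 0+11+2 = 13.
Wednesday + 13 ≡ Tuesday — that's 2311's doomsday.
In February the doomsday date is Feb 28 (2311 is not a leap year).
Feb 27 is 1 day before Feb 28; 1 mod 7 = 1, so Tuesday − 1 = Monday.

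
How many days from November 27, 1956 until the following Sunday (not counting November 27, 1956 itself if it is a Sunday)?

Nov 27, 1956 is a Tuesday.
From Tuesday to the next Sunday is 5 days.

5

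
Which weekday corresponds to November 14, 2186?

Tuesday

Doomsday rule: the anchor day for the 2100s is Sunday. For year 86: 86÷12 = 7 r 2, and 2÷4 = 0, so 7+2+0 = 9.
Sunday + 9 ≡ Tuesday — that's 2186's doomsday.
In November the doomsday date is Nov 7.
Nov 14 is 7 days after Nov 7; 7 mod 7 = 0, so Tuesday + 0 = Tuesday.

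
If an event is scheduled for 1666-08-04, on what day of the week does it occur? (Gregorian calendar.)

Doomsday rule: the anchor day for the 1600s is Tuesday. For year 66: 66÷12 = 5 r 6, and 6÷4 = 1, so 5+6+1 = 12.
Tuesday + 12 ≡ Sunday — that's 1666's doomsday.
In August the doomsday date is Aug 8.
Aug 4 is 4 days before Aug 8; 4 mod 7 = 4, so Sunday − 4 = Wednesday.

Wednesday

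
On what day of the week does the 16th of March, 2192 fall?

Friday

Doomsday rule: the anchor day for the 2100s is Sunday. For year 92: 92÷12 = 7 r 8, and 8÷4 = 2, so 7+8+2 = 17.
Sunday + 17 ≡ Wednesday — that's 2192's doomsday.
In March the doomsday date is Mar 14.
Mar 16 is 2 days after Mar 14; 2 mod 7 = 2, so Wednesday + 2 = Friday.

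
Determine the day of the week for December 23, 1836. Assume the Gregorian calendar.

Friday

Doomsday rule: the anchor day for the 1800s is Friday. For year 36: 36÷12 = 3 r 0, and 0÷4 = 0, so 3+0+0 = 3.
Friday + 3 ≡ Monday — that's 1836's doomsday.
In December the doomsday date is Dec 12.
Dec 23 is 11 days after Dec 12; 11 mod 7 = 4, so Monday + 4 = Friday.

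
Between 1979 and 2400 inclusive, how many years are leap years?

Multiples of 4 in [1979,2400]: 106.
Of those, multiples of 100: 5 (not leap unless ÷400).
Multiples of 400: 2.
Leap years = 106 − 5 + 2 = 103.

103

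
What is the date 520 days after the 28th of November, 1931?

May 1, 1933

+366 (one year; includes Feb 29, 1932) → Nov 28, 1932 (154 left).
Nov has 30 days: +3 → Dec 1, 1932 (151 left).
Dec has 31 days: +31 → Jan 1, 1933 (120 left).
Jan has 31 days: +31 → Feb 1, 1933 (89 left).
Feb has 28 days: +28 → Mar 1, 1933 (61 left).
Mar has 31 days: +31 → Apr 1, 1933 (30 left).
Apr has 30 days: +30 → May 1, 1933 (0 left).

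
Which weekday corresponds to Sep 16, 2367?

Saturday

Doomsday rule: the anchor day for the 2300s is Wednesday. For year 67: 67÷12 = 5 r 7, and 7÷4 = 1, so 5+7+1 = 13.
Wednesday + 13 ≡ Tuesday — that's 2367's doomsday.
In September the doomsday date is Sep 5.
Sep 16 is 11 days after Sep 5; 11 mod 7 = 4, so Tuesday + 4 = Saturday.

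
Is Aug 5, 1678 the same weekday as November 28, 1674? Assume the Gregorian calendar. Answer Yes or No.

From Nov 28, 1674 to Aug 5, 1678 is 1346 days.
1346 mod 7 = 2, so they are different weekdays.
(Nov 28, 1674 is a Wednesday; Aug 5, 1678 is a Friday.)

No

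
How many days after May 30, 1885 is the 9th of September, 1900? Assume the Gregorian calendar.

May 30, 1885 → May 30, 1886: 365 days.
May 30, 1886 → May 30, 1887: 365 days.
May 30, 1887 → May 30, 1888: 366 days (Feb 29, 1888 is in that span).
May 30, 1888 → May 30, 1889: 365 days.
May 30, 1889 → May 30, 1890: 365 days.
May 30, 1890 → May 30, 1891: 365 days.
May 30, 1891 → May 30, 1892: 366 days (Feb 29, 1892 is in that span).
May 30, 1892 → May 30, 1893: 365 days.
May 30, 1893 → May 30, 1894: 365 days.
May 30, 1894 → May 30, 1895: 365 days.
May 30, 1895 → May 30, 1896: 366 days (Feb 29, 1896 is in that span).
May 30, 1896 → May 30, 1897: 365 days.
May 30, 1897 → May 30, 1898: 365 days.
May 30, 1898 → May 30, 1899: 365 days.
May 30, 1899 → May 30, 1900: 365 days.
May 30, 1900 → Jun 30, 1900: 31 days (May has 31).
Jun 30, 1900 → Jul 30, 1900: 30 days (June has 30).
Jul 30, 1900 → Aug 30, 1900: 31 days (July has 31).
Aug 30, 1900 → Sep 9, 1900: 10 days.
Total: 5580 days.

5580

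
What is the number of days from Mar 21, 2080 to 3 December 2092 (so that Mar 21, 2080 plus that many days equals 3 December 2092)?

4640

Mar 21, 2080 → Mar 21, 2081: 365 days.
Mar 21, 2081 → Mar 21, 2082: 365 days.
Mar 21, 2082 → Mar 21, 2083: 365 days.
Mar 21, 2083 → Mar 21, 2084: 366 days (Feb 29, 2084 is in that span).
Mar 21, 2084 → Mar 21, 2085: 365 days.
Mar 21, 2085 → Mar 21, 2086: 365 days.
Mar 21, 2086 → Mar 21, 2087: 365 days.
Mar 21, 2087 → Mar 21, 2088: 366 days (Feb 29, 2088 is in that span).
Mar 21, 2088 → Mar 21, 2089: 365 days.
Mar 21, 2089 → Mar 21, 2090: 365 days.
Mar 21, 2090 → Mar 21, 2091: 365 days.
Mar 21, 2091 → Mar 21, 2092: 366 days (Feb 29, 2092 is in that span).
Mar 21, 2092 → Apr 21, 2092: 31 days (March has 31).
Apr 21, 2092 → May 21, 2092: 30 days (April has 30).
May 21, 2092 → Jun 21, 2092: 31 days (May has 31).
Jun 21, 2092 → Jul 21, 2092: 30 days (June has 30).
Jul 21, 2092 → Aug 21, 2092: 31 days (July has 31).
Aug 21, 2092 → Sep 21, 2092: 31 days (August has 31).
Sep 21, 2092 → Oct 21, 2092: 30 days (September has 30).
Oct 21, 2092 → Nov 21, 2092: 31 days (October has 31).
Nov 21, 2092 → Dec 3, 2092: 12 days.
Total: 4640 days.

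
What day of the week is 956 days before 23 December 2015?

Dec 23, 2015 is a Wednesday.
956 mod 7 = 4, so 956 days before a Wednesday is Wednesday − 4 = Saturday.

Saturday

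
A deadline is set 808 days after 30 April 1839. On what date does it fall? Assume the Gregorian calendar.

July 16, 1841

+366 (one year; includes Feb 29, 1840) → Apr 30, 1840 (442 left).
+365 (one year) → Apr 30, 1841 (77 left).
Apr has 30 days: +1 → May 1, 1841 (76 left).
May has 31 days: +31 → Jun 1, 1841 (45 left).
Jun has 30 days: +30 → Jul 1, 1841 (15 left).
+15 → Jul 16, 1841.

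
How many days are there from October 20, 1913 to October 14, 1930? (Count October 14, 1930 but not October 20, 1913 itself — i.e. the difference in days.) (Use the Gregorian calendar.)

6203

Oct 20, 1913 → Oct 20, 1914: 365 days.
Oct 20, 1914 → Oct 20, 1915: 365 days.
Oct 20, 1915 → Oct 20, 1916: 366 days (Feb 29, 1916 is in that span).
Oct 20, 1916 → Oct 20, 1917: 365 days.
Oct 20, 1917 → Oct 20, 1918: 365 days.
Oct 20, 1918 → Oct 20, 1919: 365 days.
Oct 20, 1919 → Oct 20, 1920: 366 days (Feb 29, 1920 is in that span).
Oct 20, 1920 → Oct 20, 1921: 365 days.
Oct 20, 1921 → Oct 20, 1922: 365 days.
Oct 20, 1922 → Oct 20, 1923: 365 days.
Oct 20, 1923 → Oct 20, 1924: 366 days (Feb 29, 1924 is in that span).
Oct 20, 1924 → Oct 20, 1925: 365 days.
Oct 20, 1925 → Oct 20, 1926: 365 days.
Oct 20, 1926 → Oct 20, 1927: 365 days.
Oct 20, 1927 → Oct 20, 1928: 366 days (Feb 29, 1928 is in that span).
Oct 20, 1928 → Oct 20, 1929: 365 days.
Oct 20, 1929 → Nov 20, 1929: 31 days (October has 31).
Nov 20, 1929 → Dec 20, 1929: 30 days (November has 30).
Dec 20, 1929 → Jan 20, 1930: 31 days (December has 31).
Jan 20, 1930 → Feb 20, 1930: 31 days (January has 31).
Feb 20, 1930 → Mar 20, 1930: 28 days (February has 28).
Mar 20, 1930 → Apr 20, 1930: 31 days (March has 31).
Apr 20, 1930 → May 20, 1930: 30 days (April has 30).
May 20, 1930 → Jun 20, 1930: 31 days (May has 31).
Jun 20, 1930 → Jul 20, 1930: 30 days (June has 30).
Jul 20, 1930 → Aug 20, 1930: 31 days (July has 31).
Aug 20, 1930 → Sep 20, 1930: 31 days (August has 31).
Sep 20, 1930 → Oct 14, 1930: 24 days.
Total: 6203 days.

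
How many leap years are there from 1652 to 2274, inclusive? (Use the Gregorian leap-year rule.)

Multiples of 4 in [1652,2274]: 156.
Of those, multiples of 100: 6 (not leap unless ÷400).
Multiples of 400: 1.
Leap years = 156 − 6 + 1 = 151.

151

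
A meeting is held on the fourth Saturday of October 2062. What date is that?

October 28, 2062

October 1, 2062 is a Sunday.
The first Saturday is therefore October 7 (6 days later).
The fourth Saturday is 7 + 3×7 = October 28.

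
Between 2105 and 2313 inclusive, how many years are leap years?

Multiples of 4 in [2105,2313]: 52.
Of those, multiples of 100: 2 (not leap unless ÷400).
Multiples of 400: 0.
Leap years = 52 − 2 + 0 = 50.

50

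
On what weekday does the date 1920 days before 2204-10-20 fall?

First find the weekday of Oct 20, 2204. Doomsday rule: the anchor day for the 2200s is Friday. For year 04: 4÷12 = 0 r 4, and 4÷4 = 1, so 0+4+1 = 5.
Friday + 5 ≡ Wednesday — that's 2204's doomsday.
In October the doomsday date is Oct 10.
Oct 20 is 10 days after Oct 10; 10 mod 7 = 3, so Wednesday + 3 = Saturday.
1920 mod 7 = 2, so 1920 days before a Saturday is Saturday − 2 = Thursday.

Thursday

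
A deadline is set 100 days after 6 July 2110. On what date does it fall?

Jul has 31 days: +26 → Aug 1, 2110 (74 left).
Aug has 31 days: +31 → Sep 1, 2110 (43 left).
Sep has 30 days: +30 → Oct 1, 2110 (13 left).
+13 → Oct 14, 2110.

October 14, 2110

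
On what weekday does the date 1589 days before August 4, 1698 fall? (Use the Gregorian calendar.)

Monday

First find the weekday of Aug 4, 1698. Doomsday rule: the anchor day for the 1600s is Tuesday. For year 98: 98÷12 = 8 r 2, and 2÷4 = 0, so 8+2+0 = 10.
Tuesday + 10 ≡ Friday — that's 1698's doomsday.
In August the doomsday date is Aug 8.
Aug 4 is 4 days before Aug 8; 4 mod 7 = 4, so Friday − 4 = Monday.
1589 mod 7 = 0, so 1589 days before a Monday is Monday − 0 = Monday.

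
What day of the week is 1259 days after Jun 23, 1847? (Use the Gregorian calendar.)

Jun 23, 1847 is a Wednesday.
1259 mod 7 = 6, so 1259 days after a Wednesday is Wednesday + 6 = Tuesday.

Tuesday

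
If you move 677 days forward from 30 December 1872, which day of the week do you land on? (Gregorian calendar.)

Saturday

First find the weekday of Dec 30, 1872. Doomsday rule: the anchor day for the 1800s is Friday. For year 72: 72÷12 = 6 r 0, and 0÷4 = 0, so 6+0+0 = 6.
Friday + 6 ≡ Thursday — that's 1872's doomsday.
In December the doomsday date is Dec 12.
Dec 30 is 18 days after Dec 12; 18 mod 7 = 4, so Thursday + 4 = Monday.
677 mod 7 = 5, so 677 days after a Monday is Monday + 5 = Saturday.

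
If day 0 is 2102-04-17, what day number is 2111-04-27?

3297

Apr 17, 2102 → Apr 17, 2103: 365 days.
Apr 17, 2103 → Apr 17, 2104: 366 days (Feb 29, 2104 is in that span).
Apr 17, 2104 → Apr 17, 2105: 365 days.
Apr 17, 2105 → Apr 17, 2106: 365 days.
Apr 17, 2106 → Apr 17, 2107: 365 days.
Apr 17, 2107 → Apr 17, 2108: 366 days (Feb 29, 2108 is in that span).
Apr 17, 2108 → Apr 17, 2109: 365 days.
Apr 17, 2109 → Apr 17, 2110: 365 days.
Apr 17, 2110 → May 17, 2110: 30 days (April has 30).
May 17, 2110 → Jun 17, 2110: 31 days (May has 31).
Jun 17, 2110 → Jul 17, 2110: 30 days (June has 30).
Jul 17, 2110 → Aug 17, 2110: 31 days (July has 31).
Aug 17, 2110 → Sep 17, 2110: 31 days (August has 31).
Sep 17, 2110 → Oct 17, 2110: 30 days (September has 30).
Oct 17, 2110 → Nov 17, 2110: 31 days (October has 31).
Nov 17, 2110 → Dec 17, 2110: 30 days (November has 30).
Dec 17, 2110 → Jan 17, 2111: 31 days (December has 31).
Jan 17, 2111 → Feb 17, 2111: 31 days (January has 31).
Feb 17, 2111 → Mar 17, 2111: 28 days (February has 28).
Mar 17, 2111 → Apr 17, 2111: 31 days (March has 31).
Apr 17, 2111 → Apr 27, 2111: 10 days.
Total: 3297 days.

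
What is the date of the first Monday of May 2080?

May 6, 2080

May 1, 2080 is a Wednesday.
The first Monday is therefore May 6 (5 days later).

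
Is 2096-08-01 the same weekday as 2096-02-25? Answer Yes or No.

No

From Feb 25, 2096 to Aug 1, 2096 is 158 days.
158 mod 7 = 4, so they are different weekdays.
(Feb 25, 2096 is a Saturday; Aug 1, 2096 is a Wednesday.)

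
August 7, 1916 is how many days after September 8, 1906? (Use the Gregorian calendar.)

Sep 8, 1906 → Sep 8, 1907: 365 days.
Sep 8, 1907 → Sep 8, 1908: 366 days (Feb 29, 1908 is in that span).
Sep 8, 1908 → Sep 8, 1909: 365 days.
Sep 8, 1909 → Sep 8, 1910: 365 days.
Sep 8, 1910 → Sep 8, 1911: 365 days.
Sep 8, 1911 → Sep 8, 1912: 366 days (Feb 29, 1912 is in that span).
Sep 8, 1912 → Sep 8, 1913: 365 days.
Sep 8, 1913 → Sep 8, 1914: 365 days.
Sep 8, 1914 → Sep 8, 1915: 365 days.
Sep 8, 1915 → Oct 8, 1915: 30 days (September has 30).
Oct 8, 1915 → Nov 8, 1915: 31 days (October has 31).
Nov 8, 1915 → Dec 8, 1915: 30 days (November has 30).
Dec 8, 1915 → Jan 8, 1916: 31 days (December has 31).
Jan 8, 1916 → Feb 8, 1916: 31 days (January has 31).
Feb 8, 1916 → Mar 8, 1916: 29 days (February has 29).
Mar 8, 1916 → Apr 8, 1916: 31 days (March has 31).
Apr 8, 1916 → May 8, 1916: 30 days (April has 30).
May 8, 1916 → Jun 8, 1916: 31 days (May has 31).
Jun 8, 1916 → Jul 8, 1916: 30 days (June has 30).
Jul 8, 1916 → Aug 7, 1916: 30 days.
Total: 3621 days.

3621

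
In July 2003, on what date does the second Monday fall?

July 14, 2003

July 1, 2003 is a Tuesday.
The first Monday is therefore July 7 (6 days later).
The second Monday is 7 + 1×7 = July 14.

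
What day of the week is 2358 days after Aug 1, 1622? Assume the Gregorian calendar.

Sunday

First find the weekday of Aug 1, 1622. Doomsday rule: the anchor day for the 1600s is Tuesday. For year 22: 22÷12 = 1 r 10, and 10÷4 = 2, so 1+10+2 = 13.
Tuesday + 13 ≡ Monday — that's 1622's doomsday.
In August the doomsday date is Aug 8.
Aug 1 is 7 days before Aug 8; 7 mod 7 = 0, so Monday − 0 = Monday.
2358 mod 7 = 6, so 2358 days after a Monday is Monday + 6 = Sunday.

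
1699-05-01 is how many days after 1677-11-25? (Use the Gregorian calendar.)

7827

Nov 25, 1677 → Nov 25, 1678: 365 days.
Nov 25, 1678 → Nov 25, 1679: 365 days.
Nov 25, 1679 → Nov 25, 1680: 366 days (Feb 29, 1680 is in that span).
Nov 25, 1680 → Nov 25, 1681: 365 days.
Nov 25, 1681 → Nov 25, 1682: 365 days.
Nov 25, 1682 → Nov 25, 1683: 365 days.
Nov 25, 1683 → Nov 25, 1684: 366 days (Feb 29, 1684 is in that span).
Nov 25, 1684 → Nov 25, 1685: 365 days.
Nov 25, 1685 → Nov 25, 1686: 365 days.
Nov 25, 1686 → Nov 25, 1687: 365 days.
Nov 25, 1687 → Nov 25, 1688: 366 days (Feb 29, 1688 is in that span).
Nov 25, 1688 → Nov 25, 1689: 365 days.
Nov 25, 1689 → Nov 25, 1690: 365 days.
Nov 25, 1690 → Nov 25, 1691: 365 days.
Nov 25, 1691 → Nov 25, 1692: 366 days (Feb 29, 1692 is in that span).
Nov 25, 1692 → Nov 25, 1693: 365 days.
Nov 25, 1693 → Nov 25, 1694: 365 days.
Nov 25, 1694 → Nov 25, 1695: 365 days.
Nov 25, 1695 → Nov 25, 1696: 366 days (Feb 29, 1696 is in that span).
Nov 25, 1696 → Nov 25, 1697: 365 days.
Nov 25, 1697 → Nov 25, 1698: 365 days.
Nov 25, 1698 → Dec 25, 1698: 30 days (November has 30).
Dec 25, 1698 → Jan 25, 1699: 31 days (December has 31).
Jan 25, 1699 → Feb 25, 1699: 31 days (January has 31).
Feb 25, 1699 → Mar 25, 1699: 28 days (February has 28).
Mar 25, 1699 → Apr 25, 1699: 31 days (March has 31).
Apr 25, 1699 → May 1, 1699: 6 days.
Total: 7827 days.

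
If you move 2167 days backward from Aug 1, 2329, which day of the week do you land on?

First find the weekday of Aug 1, 2329. Doomsday rule: the anchor day for the 2300s is Wednesday. For year 29: 29÷12 = 2 r 5, and 5÷4 = 1, so 2+5+1 = 8.
Wednesday + 8 ≡ Thursday — that's 2329's doomsday.
In August the doomsday date is Aug 8.
Aug 1 is 7 days before Aug 8; 7 mod 7 = 0, so Thursday − 0 = Thursday.
2167 mod 7 = 4, so 2167 days before a Thursday is Thursday − 4 = Sunday.

Sunday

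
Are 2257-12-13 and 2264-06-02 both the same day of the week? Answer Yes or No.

From Dec 13, 2257 to Jun 2, 2264 is 2363 days.
2363 mod 7 = 4, so they are different weekdays.
(Dec 13, 2257 is a Sunday; Jun 2, 2264 is a Thursday.)

No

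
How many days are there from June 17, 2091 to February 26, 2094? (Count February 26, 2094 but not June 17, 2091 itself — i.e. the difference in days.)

985

Jun 17, 2091 → Jun 17, 2092: 366 days (Feb 29, 2092 is in that span).
Jun 17, 2092 → Jun 17, 2093: 365 days.
Jun 17, 2093 → Jul 17, 2093: 30 days (June has 30).
Jul 17, 2093 → Aug 17, 2093: 31 days (July has 31).
Aug 17, 2093 → Sep 17, 2093: 31 days (August has 31).
Sep 17, 2093 → Oct 17, 2093: 30 days (September has 30).
Oct 17, 2093 → Nov 17, 2093: 31 days (October has 31).
Nov 17, 2093 → Dec 17, 2093: 30 days (November has 30).
Dec 17, 2093 → Jan 17, 2094: 31 days (December has 31).
Jan 17, 2094 → Feb 17, 2094: 31 days (January has 31).
Feb 17, 2094 → Feb 26, 2094: 9 days.
Total: 985 days.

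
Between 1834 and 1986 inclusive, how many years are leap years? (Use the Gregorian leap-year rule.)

37

Multiples of 4 in [1834,1986]: 38.
Of those, multiples of 100: 1 (not leap unless ÷400).
Multiples of 400: 0.
Leap years = 38 − 1 + 0 = 37.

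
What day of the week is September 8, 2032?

Wednesday

Doomsday rule: the anchor day for the 2000s is Tuesday. For year 32: 32÷12 = 2 r 8, and 8÷4 = 2, so 2+8+2 = 12.
Tuesday + 12 ≡ Sunday — that's 2032's doomsday.
In September the doomsday date is Sep 5.
Sep 8 is 3 days after Sep 5; 3 mod 7 = 3, so Sunday + 3 = Wednesday.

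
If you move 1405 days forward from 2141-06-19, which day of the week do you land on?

First find the weekday of Jun 19, 2141. Doomsday rule: the anchor day for the 2100s is Sunday. For year 41: 41÷12 = 3 r 5, and 5÷4 = 1, so 3+5+1 = 9.
Sunday + 9 ≡ Tuesday — that's 2141's doomsday.
In June the doomsday date is Jun 6.
Jun 19 is 13 days after Jun 6; 13 mod 7 = 6, so Tuesday + 6 = Monday.
1405 mod 7 = 5, so 1405 days after a Monday is Monday + 5 = Saturday.

Saturday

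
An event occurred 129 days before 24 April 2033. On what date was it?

−24 → Mar 31, 2033 (end of Mar, 31 days; 105 left).
−31 → Feb 28, 2033 (end of Feb, 28 days; 74 left).
−28 → Jan 31, 2033 (end of Jan, 31 days; 46 left).
−31 → Dec 31, 2032 (end of Dec, 31 days; 15 left).
−15 → Dec 16, 2032.

December 16, 2032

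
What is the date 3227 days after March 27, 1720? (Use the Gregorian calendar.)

+365 (one year) → Mar 27, 1721 (2862 left).
+365 (one year) → Mar 27, 1722 (2497 left).
+365 (one year) → Mar 27, 1723 (2132 left).
+366 (one year; includes Feb 29, 1724) → Mar 27, 1724 (1766 left).
+365 (one year) → Mar 27, 1725 (1401 left).
+365 (one year) → Mar 27, 1726 (1036 left).
+365 (one year) → Mar 27, 1727 (671 left).
+366 (one year; includes Feb 29, 1728) → Mar 27, 1728 (305 left).
Mar has 31 days: +5 → Apr 1, 1728 (300 left).
Apr has 30 days: +30 → May 1, 1728 (270 left).
May has 31 days: +31 → Jun 1, 1728 (239 left).
Jun has 30 days: +30 → Jul 1, 1728 (209 left).
Jul has 31 days: +31 → Aug 1, 1728 (178 left).
Aug has 31 days: +31 → Sep 1, 1728 (147 left).
Sep has 30 days: +30 → Oct 1, 1728 (117 left).
Oct has 31 days: +31 → Nov 1, 1728 (86 left).
Nov has 30 days: +30 → Dec 1, 1728 (56 left).
Dec has 31 days: +31 → Jan 1, 1729 (25 left).
+25 → Jan 26, 1729.

January 26, 1729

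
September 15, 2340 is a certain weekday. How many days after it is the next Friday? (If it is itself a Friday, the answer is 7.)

Sep 15, 2340 is a Sunday.
From Sunday to the next Friday is 5 days.

5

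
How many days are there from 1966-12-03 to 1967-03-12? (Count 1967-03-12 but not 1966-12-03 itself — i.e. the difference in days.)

99

Dec 3, 1966 → Jan 3, 1967: 31 days (December has 31).
Jan 3, 1967 → Feb 3, 1967: 31 days (January has 31).
Feb 3, 1967 → Mar 3, 1967: 28 days (February has 28).
Mar 3, 1967 → Mar 12, 1967: 9 days.
Total: 99 days.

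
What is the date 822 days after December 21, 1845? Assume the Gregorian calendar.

+365 (one year) → Dec 21, 1846 (457 left).
+365 (one year) → Dec 21, 1847 (92 left).
Dec has 31 days: +11 → Jan 1, 1848 (81 left).
Jan has 31 days: +31 → Feb 1, 1848 (50 left).
Feb has 29 days: +29 → Mar 1, 1848 (21 left).
+21 → Mar 22, 1848.

March 22, 1848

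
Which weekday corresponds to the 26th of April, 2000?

Wednesday

Doomsday rule: the anchor day for the 2000s is Tuesday. For year 00: 0÷12 = 0 r 0, and 0÷4 = 0, so 0+0+0 = 0.
Tuesday + 0 ≡ Tuesday — that's 2000's doomsday.
In April the doomsday date is Apr 4.
Apr 26 is 22 days after Apr 4; 22 mod 7 = 1, so Tuesday + 1 = Wednesday.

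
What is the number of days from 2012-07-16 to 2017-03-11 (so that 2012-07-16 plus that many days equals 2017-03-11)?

Jul 16, 2012 → Jul 16, 2013: 365 days.
Jul 16, 2013 → Jul 16, 2014: 365 days.
Jul 16, 2014 → Jul 16, 2015: 365 days.
Jul 16, 2015 → Jul 16, 2016: 366 days (Feb 29, 2016 is in that span).
Jul 16, 2016 → Aug 16, 2016: 31 days (July has 31).
Aug 16, 2016 → Sep 16, 2016: 31 days (August has 31).
Sep 16, 2016 → Oct 16, 2016: 30 days (September has 30).
Oct 16, 2016 → Nov 16, 2016: 31 days (October has 31).
Nov 16, 2016 → Dec 16, 2016: 30 days (November has 30).
Dec 16, 2016 → Jan 16, 2017: 31 days (December has 31).
Jan 16, 2017 → Feb 16, 2017: 31 days (January has 31).
Feb 16, 2017 → Mar 11, 2017: 23 days.
Total: 1699 days.

1699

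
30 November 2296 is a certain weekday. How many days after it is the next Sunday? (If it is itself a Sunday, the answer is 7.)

6

Nov 30, 2296 is a Monday.
From Monday to the next Sunday is 6 days.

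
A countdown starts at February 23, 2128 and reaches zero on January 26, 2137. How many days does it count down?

Feb 23, 2128 → Feb 23, 2129: 366 days (Feb 29, 2128 is in that span).
Feb 23, 2129 → Feb 23, 2130: 365 days.
Feb 23, 2130 → Feb 23, 2131: 365 days.
Feb 23, 2131 → Feb 23, 2132: 365 days.
Feb 23, 2132 → Feb 23, 2133: 366 days (Feb 29, 2132 is in that span).
Feb 23, 2133 → Feb 23, 2134: 365 days.
Feb 23, 2134 → Feb 23, 2135: 365 days.
Feb 23, 2135 → Feb 23, 2136: 365 days.
Feb 23, 2136 → Mar 23, 2136: 29 days (February has 29).
Mar 23, 2136 → Apr 23, 2136: 31 days (March has 31).
Apr 23, 2136 → May 23, 2136: 30 days (April has 30).
May 23, 2136 → Jun 23, 2136: 31 days (May has 31).
Jun 23, 2136 → Jul 23, 2136: 30 days (June has 30).
Jul 23, 2136 → Aug 23, 2136: 31 days (July has 31).
Aug 23, 2136 → Sep 23, 2136: 31 days (August has 31).
Sep 23, 2136 → Oct 23, 2136: 30 days (September has 30).
Oct 23, 2136 → Nov 23, 2136: 31 days (October has 31).
Nov 23, 2136 → Dec 23, 2136: 30 days (November has 30).
Dec 23, 2136 → Jan 23, 2137: 31 days (December has 31).
Jan 23, 2137 → Jan 26, 2137: 3 days.
Total: 3260 days.

3260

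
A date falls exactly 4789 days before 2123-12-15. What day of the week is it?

Tuesday

First find the weekday of Dec 15, 2123. Doomsday rule: the anchor day for the 2100s is Sunday. For year 23: 23÷12 = 1 r 11, and 11÷4 = 2, so 1+11+2 = 14.
Sunday + 14 ≡ Sunday — that's 2123's doomsday.
In December the doomsday date is Dec 12.
Dec 15 is 3 days after Dec 12; 3 mod 7 = 3, so Sunday + 3 = Wednesday.
4789 mod 7 = 1, so 4789 days before a Wednesday is Wednesday − 1 = Tuesday.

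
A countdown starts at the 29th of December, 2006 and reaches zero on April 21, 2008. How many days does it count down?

479

Dec 29, 2006 → Dec 29, 2007: 365 days.
Dec 29, 2007 → Jan 29, 2008: 31 days (December has 31).
Jan 29, 2008 → Feb 29, 2008: 31 days (January has 31).
Feb 29, 2008 → Mar 29, 2008: 29 days (February has 29).
Mar 29, 2008 → Apr 21, 2008: 23 days.
Total: 479 days.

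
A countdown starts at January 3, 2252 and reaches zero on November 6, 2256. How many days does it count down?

Jan 3, 2252 → Jan 3, 2253: 366 days (Feb 29, 2252 is in that span).
Jan 3, 2253 → Jan 3, 2254: 365 days.
Jan 3, 2254 → Jan 3, 2255: 365 days.
Jan 3, 2255 → Jan 3, 2256: 365 days.
Jan 3, 2256 → Feb 3, 2256: 31 days (January has 31).
Feb 3, 2256 → Mar 3, 2256: 29 days (February has 29).
Mar 3, 2256 → Apr 3, 2256: 31 days (March has 31).
Apr 3, 2256 → May 3, 2256: 30 days (April has 30).
May 3, 2256 → Jun 3, 2256: 31 days (May has 31).
Jun 3, 2256 → Jul 3, 2256: 30 days (June has 30).
Jul 3, 2256 → Aug 3, 2256: 31 days (July has 31).
Aug 3, 2256 → Sep 3, 2256: 31 days (August has 31).
Sep 3, 2256 → Oct 3, 2256: 30 days (September has 30).
Oct 3, 2256 → Nov 3, 2256: 31 days (October has 31).
Nov 3, 2256 → Nov 6, 2256: 3 days.
Total: 1769 days.

1769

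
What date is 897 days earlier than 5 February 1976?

−365 (one year) → Feb 5, 1975 (532 left).
−365 (one year) → Feb 5, 1974 (167 left).
−5 → Jan 31, 1974 (end of Jan, 31 days; 162 left).
−31 → Dec 31, 1973 (end of Dec, 31 days; 131 left).
−31 → Nov 30, 1973 (end of Nov, 30 days; 100 left).
−30 → Oct 31, 1973 (end of Oct, 31 days; 70 left).
−31 → Sep 30, 1973 (end of Sep, 30 days; 39 left).
−30 → Aug 31, 1973 (end of Aug, 31 days; 9 left).
−9 → Aug 22, 1973.

August 22, 1973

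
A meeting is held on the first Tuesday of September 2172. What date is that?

September 1, 2172

September 1, 2172 is a Tuesday.
The first Tuesday is therefore September 1 (same day).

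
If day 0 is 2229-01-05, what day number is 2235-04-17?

2293

Jan 5, 2229 → Jan 5, 2230: 365 days.
Jan 5, 2230 → Jan 5, 2231: 365 days.
Jan 5, 2231 → Jan 5, 2232: 365 days.
Jan 5, 2232 → Jan 5, 2233: 366 days (Feb 29, 2232 is in that span).
Jan 5, 2233 → Jan 5, 2234: 365 days.
Jan 5, 2234 → Jan 5, 2235: 365 days.
Jan 5, 2235 → Feb 5, 2235: 31 days (January has 31).
Feb 5, 2235 → Mar 5, 2235: 28 days (February has 28).
Mar 5, 2235 → Apr 5, 2235: 31 days (March has 31).
Apr 5, 2235 → Apr 17, 2235: 12 days.
Total: 2293 days.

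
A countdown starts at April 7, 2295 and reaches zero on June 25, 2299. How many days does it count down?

Apr 7, 2295 → Apr 7, 2296: 366 days (Feb 29, 2296 is in that span).
Apr 7, 2296 → Apr 7, 2297: 365 days.
Apr 7, 2297 → Apr 7, 2298: 365 days.
Apr 7, 2298 → Apr 7, 2299: 365 days.
Apr 7, 2299 → May 7, 2299: 30 days (April has 30).
May 7, 2299 → Jun 7, 2299: 31 days (May has 31).
Jun 7, 2299 → Jun 25, 2299: 18 days.
Total: 1540 days.

1540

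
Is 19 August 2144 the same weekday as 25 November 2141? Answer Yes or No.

From Nov 25, 2141 to Aug 19, 2144 is 998 days.
998 mod 7 = 4, so they are different weekdays.
(Nov 25, 2141 is a Saturday; Aug 19, 2144 is a Wednesday.)

No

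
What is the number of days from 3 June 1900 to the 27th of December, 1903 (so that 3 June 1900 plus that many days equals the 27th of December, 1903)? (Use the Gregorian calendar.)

1302

Jun 3, 1900 → Jun 3, 1901: 365 days.
Jun 3, 1901 → Jun 3, 1902: 365 days.
Jun 3, 1902 → Jun 3, 1903: 365 days.
Jun 3, 1903 → Jul 3, 1903: 30 days (June has 30).
Jul 3, 1903 → Aug 3, 1903: 31 days (July has 31).
Aug 3, 1903 → Sep 3, 1903: 31 days (August has 31).
Sep 3, 1903 → Oct 3, 1903: 30 days (September has 30).
Oct 3, 1903 → Nov 3, 1903: 31 days (October has 31).
Nov 3, 1903 → Dec 3, 1903: 30 days (November has 30).
Dec 3, 1903 → Dec 27, 1903: 24 days.
Total: 1302 days.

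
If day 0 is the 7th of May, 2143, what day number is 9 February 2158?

May 7, 2143 → May 7, 2144: 366 days (Feb 29, 2144 is in that span).
May 7, 2144 → May 7, 2145: 365 days.
May 7, 2145 → May 7, 2146: 365 days.
May 7, 2146 → May 7, 2147: 365 days.
May 7, 2147 → May 7, 2148: 366 days (Feb 29, 2148 is in that span).
May 7, 2148 → May 7, 2149: 365 days.
May 7, 2149 → May 7, 2150: 365 days.
May 7, 2150 → May 7, 2151: 365 days.
May 7, 2151 → May 7, 2152: 366 days (Feb 29, 2152 is in that span).
May 7, 2152 → May 7, 2153: 365 days.
May 7, 2153 → May 7, 2154: 365 days.
May 7, 2154 → May 7, 2155: 365 days.
May 7, 2155 → May 7, 2156: 366 days (Feb 29, 2156 is in that span).
May 7, 2156 → May 7, 2157: 365 days.
May 7, 2157 → Jun 7, 2157: 31 days (May has 31).
Jun 7, 2157 → Jul 7, 2157: 30 days (June has 30).
Jul 7, 2157 → Aug 7, 2157: 31 days (July has 31).
Aug 7, 2157 → Sep 7, 2157: 31 days (August has 31).
Sep 7, 2157 → Oct 7, 2157: 30 days (September has 30).
Oct 7, 2157 → Nov 7, 2157: 31 days (October has 31).
Nov 7, 2157 → Dec 7, 2157: 30 days (November has 30).
Dec 7, 2157 → Jan 7, 2158: 31 days (December has 31).
Jan 7, 2158 → Feb 7, 2158: 31 days (January has 31).
Feb 7, 2158 → Feb 9, 2158: 2 days.
Total: 5392 days.

5392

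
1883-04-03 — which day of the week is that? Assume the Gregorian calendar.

Doomsday rule: the anchor day for the 1800s is Friday. For year 83: 83÷12 = 6 r 11, and 11÷4 = 2, so 6+11+2 = 19.
Friday + 19 ≡ Wednesday — that's 1883's doomsday.
In April the doomsday date is Apr 4.
Apr 3 is 1 day before Apr 4; 1 mod 7 = 1, so Wednesday − 1 = Tuesday.

Tuesday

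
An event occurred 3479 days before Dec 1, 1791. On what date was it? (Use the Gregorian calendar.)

−365 (one year) → Dec 1, 1790 (3114 left).
−365 (one year) → Dec 1, 1789 (2749 left).
−365 (one year) → Dec 1, 1788 (2384 left).
−366 (one year; includes Feb 29, 1788) → Dec 1, 1787 (2018 left).
−365 (one year) → Dec 1, 1786 (1653 left).
−365 (one year) → Dec 1, 1785 (1288 left).
−365 (one year) → Dec 1, 1784 (923 left).
−366 (one year; includes Feb 29, 1784) → Dec 1, 1783 (557 left).
−365 (one year) → Dec 1, 1782 (192 left).
−1 → Nov 30, 1782 (end of Nov, 30 days; 191 left).
−30 → Oct 31, 1782 (end of Oct, 31 days; 161 left).
−31 → Sep 30, 1782 (end of Sep, 30 days; 130 left).
−30 → Aug 31, 1782 (end of Aug, 31 days; 100 left).
−31 → Jul 31, 1782 (end of Jul, 31 days; 69 left).
−31 → Jun 30, 1782 (end of Jun, 30 days; 38 left).
−30 → May 31, 1782 (end of May, 31 days; 8 left).
−8 → May 23, 1782.

May 23, 1782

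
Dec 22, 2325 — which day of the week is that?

Doomsday rule: the anchor day for the 2300s is Wednesday. For year 25: 25÷12 = 2 r 1, and 1÷4 = 0, so 2+1+0 = 3.
Wednesday + 3 ≡ Saturday — that's 2325's doomsday.
In December the doomsday date is Dec 12.
Dec 22 is 10 days after Dec 12; 10 mod 7 = 3, so Saturday + 3 = Tuesday.

Tuesday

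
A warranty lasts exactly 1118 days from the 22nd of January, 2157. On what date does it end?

February 14, 2160

+365 (one year) → Jan 22, 2158 (753 left).
+365 (one year) → Jan 22, 2159 (388 left).
Jan has 31 days: +10 → Feb 1, 2159 (378 left).
Feb has 28 days: +28 → Mar 1, 2159 (350 left).
Mar has 31 days: +31 → Apr 1, 2159 (319 left).
Apr has 30 days: +30 → May 1, 2159 (289 left).
May has 31 days: +31 → Jun 1, 2159 (258 left).
Jun has 30 days: +30 → Jul 1, 2159 (228 left).
Jul has 31 days: +31 → Aug 1, 2159 (197 left).
Aug has 31 days: +31 → Sep 1, 2159 (166 left).
Sep has 30 days: +30 → Oct 1, 2159 (136 left).
Oct has 31 days: +31 → Nov 1, 2159 (105 left).
Nov has 30 days: +30 → Dec 1, 2159 (75 left).
Dec has 31 days: +31 → Jan 1, 2160 (44 left).
Jan has 31 days: +31 → Feb 1, 2160 (13 left).
+13 → Feb 14, 2160.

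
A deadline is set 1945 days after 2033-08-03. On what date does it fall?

+365 (one year) → Aug 3, 2034 (1580 left).
+365 (one year) → Aug 3, 2035 (1215 left).
+366 (one year; includes Feb 29, 2036) → Aug 3, 2036 (849 left).
+365 (one year) → Aug 3, 2037 (484 left).
+365 (one year) → Aug 3, 2038 (119 left).
Aug has 31 days: +29 → Sep 1, 2038 (90 left).
Sep has 30 days: +30 → Oct 1, 2038 (60 left).
Oct has 31 days: +31 → Nov 1, 2038 (29 left).
+29 → Nov 30, 2038.

November 30, 2038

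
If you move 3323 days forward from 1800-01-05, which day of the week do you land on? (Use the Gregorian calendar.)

Jan 5, 1800 is a Sunday.
3323 mod 7 = 5, so 3323 days after a Sunday is Sunday + 5 = Friday.

Friday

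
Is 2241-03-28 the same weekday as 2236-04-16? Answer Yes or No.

No

From Apr 16, 2236 to Mar 28, 2241 is 1807 days.
1807 mod 7 = 1, so they are different weekdays.
(Apr 16, 2236 is a Saturday; Mar 28, 2241 is a Sunday.)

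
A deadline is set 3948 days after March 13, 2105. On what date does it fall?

+365 (one year) → Mar 13, 2106 (3583 left).
+365 (one year) → Mar 13, 2107 (3218 left).
+366 (one year; includes Feb 29, 2108) → Mar 13, 2108 (2852 left).
+365 (one year) → Mar 13, 2109 (2487 left).
+365 (one year) → Mar 13, 2110 (2122 left).
+365 (one year) → Mar 13, 2111 (1757 left).
+366 (one year; includes Feb 29, 2112) → Mar 13, 2112 (1391 left).
+365 (one year) → Mar 13, 2113 (1026 left).
+365 (one year) → Mar 13, 2114 (661 left).
+365 (one year) → Mar 13, 2115 (296 left).
Mar has 31 days: +19 → Apr 1, 2115 (277 left).
Apr has 30 days: +30 → May 1, 2115 (247 left).
May has 31 days: +31 → Jun 1, 2115 (216 left).
Jun has 30 days: +30 → Jul 1, 2115 (186 left).
Jul has 31 days: +31 → Aug 1, 2115 (155 left).
Aug has 31 days: +31 → Sep 1, 2115 (124 left).
Sep has 30 days: +30 → Oct 1, 2115 (94 left).
Oct has 31 days: +31 → Nov 1, 2115 (63 left).
Nov has 30 days: +30 → Dec 1, 2115 (33 left).
Dec has 31 days: +31 → Jan 1, 2116 (2 left).
+2 → Jan 3, 2116.

January 3, 2116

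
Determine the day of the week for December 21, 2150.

Doomsday rule: the anchor day for the 2100s is Sunday. For year 50: 50÷12 = 4 r 2, and 2÷4 = 0, so 4+2+0 = 6.
Sunday + 6 ≡ Saturday — that's 2150's doomsday.
In December the doomsday date is Dec 12.
Dec 21 is 9 days after Dec 12; 9 mod 7 = 2, so Saturday + 2 = Monday.

Monday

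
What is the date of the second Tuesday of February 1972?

February 8, 1972

February 1, 1972 is a Tuesday.
The first Tuesday is therefore February 1 (same day).
The second Tuesday is 1 + 1×7 = February 8.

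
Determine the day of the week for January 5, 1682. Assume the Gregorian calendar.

Monday

Doomsday rule: the anchor day for the 1600s is Tuesday. For year 82: 82÷12 = 6 r 10, and 10÷4 = 2, so 6+10+2 = 18.
Tuesday + 18 ≡ Saturday — that's 1682's doomsday.
In January the doomsday date is Jan 3 (1682 is not a leap year).
Jan 5 is 2 days after Jan 3; 2 mod 7 = 2, so Saturday + 2 = Monday.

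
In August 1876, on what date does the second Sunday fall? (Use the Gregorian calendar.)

August 1, 1876 is a Tuesday.
The first Sunday is therefore August 6 (5 days later).
The second Sunday is 6 + 1×7 = August 13.

August 13, 1876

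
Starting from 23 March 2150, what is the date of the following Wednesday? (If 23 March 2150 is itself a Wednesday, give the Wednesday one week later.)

Mar 23, 2150 is a Monday.
From Monday to the next Wednesday is 2 days.
Mar 23, 2150 + 2 = Mar 25, 2150.

March 25, 2150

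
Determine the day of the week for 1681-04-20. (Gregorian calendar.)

Doomsday rule: the anchor day for the 1600s is Tuesday. For year 81: 81÷12 = 6 r 9, and 9÷4 = 2, so 6+9+2 = 17.
Tuesday + 17 ≡ Friday — that's 1681's doomsday.
In April the doomsday date is Apr 4.
Apr 20 is 16 days after Apr 4; 16 mod 7 = 2, so Friday + 2 = Sunday.

Sunday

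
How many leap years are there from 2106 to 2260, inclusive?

Multiples of 4 in [2106,2260]: 39.
Of those, multiples of 100: 1 (not leap unless ÷400).
Multiples of 400: 0.
Leap years = 39 − 1 + 0 = 38.

38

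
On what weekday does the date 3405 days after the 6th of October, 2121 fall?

Thursday

First find the weekday of Oct 6, 2121. Doomsday rule: the anchor day for the 2100s is Sunday. For year 21: 21÷12 = 1 r 9, and 9÷4 = 2, so 1+9+2 = 12.
Sunday + 12 ≡ Friday — that's 2121's doomsday.
In October the doomsday date is Oct 10.
Oct 6 is 4 days before Oct 10; 4 mod 7 = 4, so Friday − 4 = Monday.
3405 mod 7 = 3, so 3405 days after a Monday is Monday + 3 = Thursday.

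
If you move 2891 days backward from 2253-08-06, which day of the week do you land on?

Saturday

First find the weekday of Aug 6, 2253. Doomsday rule: the anchor day for the 2200s is Friday. For year 53: 53÷12 = 4 r 5, and 5÷4 = 1, so 4+5+1 = 10.
Friday + 10 ≡ Monday — that's 2253's doomsday.
In August the doomsday date is Aug 8.
Aug 6 is 2 days before Aug 8; 2 mod 7 = 2, so Monday − 2 = Saturday.
2891 mod 7 = 0, so 2891 days before a Saturday is Saturday − 0 = Saturday.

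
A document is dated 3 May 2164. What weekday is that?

Thursday

Doomsday rule: the anchor day for the 2100s is Sunday. For year 64: 64÷12 = 5 r 4, and 4÷4 = 1, so 5+4+1 = 10.
Sunday + 10 ≡ Wednesday — that's 2164's doomsday.
In May the doomsday date is May 9.
May 3 is 6 days before May 9; 6 mod 7 = 6, so Wednesday − 6 = Thursday.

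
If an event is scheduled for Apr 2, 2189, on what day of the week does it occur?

Thursday

Doomsday rule: the anchor day for the 2100s is Sunday. For year 89: 89÷12 = 7 r 5, and 5÷4 = 1, so 7+5+1 = 13.
Sunday + 13 ≡ Saturday — that's 2189's doomsday.
In April the doomsday date is Apr 4.
Apr 2 is 2 days before Apr 4; 2 mod 7 = 2, so Saturday − 2 = Thursday.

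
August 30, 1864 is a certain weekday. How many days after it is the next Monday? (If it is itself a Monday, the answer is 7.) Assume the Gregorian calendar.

Aug 30, 1864 is a Tuesday.
From Tuesday to the next Monday is 6 days.

6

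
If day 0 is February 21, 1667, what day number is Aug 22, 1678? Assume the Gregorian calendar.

Feb 21, 1667 → Feb 21, 1668: 365 days.
Feb 21, 1668 → Feb 21, 1669: 366 days (Feb 29, 1668 is in that span).
Feb 21, 1669 → Feb 21, 1670: 365 days.
Feb 21, 1670 → Feb 21, 1671: 365 days.
Feb 21, 1671 → Feb 21, 1672: 365 days.
Feb 21, 1672 → Feb 21, 1673: 366 days (Feb 29, 1672 is in that span).
Feb 21, 1673 → Feb 21, 1674: 365 days.
Feb 21, 1674 → Feb 21, 1675: 365 days.
Feb 21, 1675 → Feb 21, 1676: 365 days.
Feb 21, 1676 → Feb 21, 1677: 366 days (Feb 29, 1676 is in that span).
Feb 21, 1677 → Feb 21, 1678: 365 days.
Feb 21, 1678 → Mar 21, 1678: 28 days (February has 28).
Mar 21, 1678 → Apr 21, 1678: 31 days (March has 31).
Apr 21, 1678 → May 21, 1678: 30 days (April has 30).
May 21, 1678 → Jun 21, 1678: 31 days (May has 31).
Jun 21, 1678 → Jul 21, 1678: 30 days (June has 30).
Jul 21, 1678 → Aug 21, 1678: 31 days (July has 31).
Aug 21, 1678 → Aug 22, 1678: 1 days.
Total: 4200 days.

4200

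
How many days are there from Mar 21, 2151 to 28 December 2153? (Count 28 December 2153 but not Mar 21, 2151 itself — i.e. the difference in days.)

1013

Mar 21, 2151 → Mar 21, 2152: 366 days (Feb 29, 2152 is in that span).
Mar 21, 2152 → Mar 21, 2153: 365 days.
Mar 21, 2153 → Apr 21, 2153: 31 days (March has 31).
Apr 21, 2153 → May 21, 2153: 30 days (April has 30).
May 21, 2153 → Jun 21, 2153: 31 days (May has 31).
Jun 21, 2153 → Jul 21, 2153: 30 days (June has 30).
Jul 21, 2153 → Aug 21, 2153: 31 days (July has 31).
Aug 21, 2153 → Sep 21, 2153: 31 days (August has 31).
Sep 21, 2153 → Oct 21, 2153: 30 days (September has 30).
Oct 21, 2153 → Nov 21, 2153: 31 days (October has 31).
Nov 21, 2153 → Dec 21, 2153: 30 days (November has 30).
Dec 21, 2153 → Dec 28, 2153: 7 days.
Total: 1013 days.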